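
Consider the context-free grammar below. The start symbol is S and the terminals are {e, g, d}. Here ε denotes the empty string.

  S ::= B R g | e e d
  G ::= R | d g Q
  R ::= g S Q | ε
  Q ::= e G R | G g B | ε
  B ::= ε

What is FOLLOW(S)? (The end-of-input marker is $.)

FIRST(R) = {ε, g}
FIRST(B) = {ε}
FIRST(S) = {e, g}  (via B R g)
FIRST(G) = {ε, d, g}  (via R)
FIRST(Q) = {ε, d, e, g}  (via G g B)
FOLLOW(S) includes $ since S is the start symbol.
FOLLOW(S): in R::=g S Q, S is followed by Q with FIRST {ε, d, e, g}; in R::=g S Q, the suffix after S is nullable, so FOLLOW(S) ⊇ FOLLOW(R) = {g}. Thus FOLLOW(S) = {$, d, e, g}.
FOLLOW(G): in Q::=e G R, G is followed by R with FIRST {ε, g}; in Q::=e G R, the suffix after G is nullable, so FOLLOW(G) ⊇ FOLLOW(Q) = {g}; in Q::=G g B, G is followed by g B with FIRST {g}. Thus FOLLOW(G) = {g}.
FOLLOW(R): in S::=B R g, R is followed by g with FIRST {g}; in G::=R, the suffix after R is empty, so FOLLOW(R) ⊇ FOLLOW(G) = {g}; in Q::=e G R, the suffix after R is empty, so FOLLOW(R) ⊇ FOLLOW(Q) = {g}. Thus FOLLOW(R) = {g}.
FOLLOW(Q): in G::=d g Q, the suffix after Q is empty, so FOLLOW(Q) ⊇ FOLLOW(G) = {g}; in R::=g S Q, the suffix after Q is empty, so FOLLOW(Q) ⊇ FOLLOW(R) = {g}. Thus FOLLOW(Q) = {g}.
FOLLOW(B): in S::=B R g, B is followed by R g with FIRST {g}; in Q::=G g B, the suffix after B is empty, so FOLLOW(B) ⊇ FOLLOW(Q) = {g}. Thus FOLLOW(B) = {g}.

{$, d, e, g}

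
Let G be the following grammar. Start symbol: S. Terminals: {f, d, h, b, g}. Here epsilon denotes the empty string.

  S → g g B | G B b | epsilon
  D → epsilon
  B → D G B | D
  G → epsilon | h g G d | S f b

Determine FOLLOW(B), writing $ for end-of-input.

{$, b, f}

FIRST(D): from D→epsilon we get {epsilon}. So FIRST(D) = {epsilon}.
FIRST(S): from S→g g B we get {g}; from S→G B b we get {b, f, g, h}; from S→epsilon we get {epsilon}. So FIRST(S) = {epsilon, b, f, g, h}.
FIRST(G): from G→epsilon we get {epsilon}; from G→h g G d we get {h}; from G→S f b we get {b, f, g, h}. So FIRST(G) = {epsilon, b, f, g, h}.
FIRST(B): from B→D G B we get {epsilon, b, f, g, h}; from B→D we get {epsilon}. So FIRST(B) = {epsilon, b, f, g, h}.
FOLLOW(S) includes $ since S is the start symbol.
FOLLOW(S): in G→S f b, S is followed by f b with FIRST {f}. Thus FOLLOW(S) = {$, f}.
FOLLOW(B): in S→g g B, the suffix after B is empty, so FOLLOW(B) ⊇ FOLLOW(S) = {$, f}; in S→G B b, B is followed by b with FIRST {b}; in B→D G B, the suffix after B is empty (adds nothing new). Thus FOLLOW(B) = {$, b, f}.
FOLLOW(D): in B→D G B, D is followed by G B with FIRST {epsilon, b, f, g, h}; in B→D G B, the suffix after D is nullable, so FOLLOW(D) ⊇ FOLLOW(B) = {$, b, f}; in B→D, the suffix after D is empty, so FOLLOW(D) ⊇ FOLLOW(B) = {$, b, f}. Thus FOLLOW(D) = {$, b, f, g, h}.
FOLLOW(G): in S→G B b, G is followed by B b with FIRST {b, f, g, h}; in B→D G B, G is followed by B with FIRST {epsilon, b, f, g, h}; in B→D G B, the suffix after G is nullable, so FOLLOW(G) ⊇ FOLLOW(B) = {$, b, f}; in G→h g G d, G is followed by d with FIRST {d}. Thus FOLLOW(G) = {$, b, d, f, g, h}.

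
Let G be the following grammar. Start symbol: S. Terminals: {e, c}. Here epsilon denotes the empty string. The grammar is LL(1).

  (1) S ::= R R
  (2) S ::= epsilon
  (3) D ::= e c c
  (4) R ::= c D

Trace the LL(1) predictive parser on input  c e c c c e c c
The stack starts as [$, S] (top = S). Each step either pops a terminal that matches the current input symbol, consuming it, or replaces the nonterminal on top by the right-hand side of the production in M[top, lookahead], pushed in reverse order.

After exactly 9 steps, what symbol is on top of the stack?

     Stack      Input              Action
  1  $ S        c e c c c e c c $  expand S ::= R R
  2  $ R R      c e c c c e c c $  expand R ::= c D
  3  $ R D c    c e c c c e c c $  match c
  4  $ R D      e c c c e c c $    expand D ::= e c c
  5  $ R c c e  e c c c e c c $    match e
  6  $ R c c    c c c e c c $      match c
  7  $ R c      c c e c c $        match c
  8  $ R        c e c c $          expand R ::= c D
  9  $ D c      c e c c $          match c
Stack after step 9: $ D (top = D).

D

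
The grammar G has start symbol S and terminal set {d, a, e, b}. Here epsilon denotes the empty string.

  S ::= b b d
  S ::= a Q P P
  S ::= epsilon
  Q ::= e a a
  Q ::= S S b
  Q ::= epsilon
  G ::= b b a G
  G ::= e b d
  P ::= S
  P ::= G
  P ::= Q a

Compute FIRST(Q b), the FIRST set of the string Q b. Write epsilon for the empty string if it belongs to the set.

FIRST(S): from S::=b b d we get {b}; from S::=a Q P P we get {a}; from S::=epsilon we get {epsilon}. So FIRST(S) = {epsilon, a, b}.
FIRST(G): from G::=b b a G we get {b}; from G::=e b d we get {e}. So FIRST(G) = {b, e}.
FIRST(Q): from Q::=e a a we get {e}; from Q::=S S b we get {a, b}; from Q::=epsilon we get {epsilon}. So FIRST(Q) = {epsilon, a, b, e}.
FIRST(P): from P::=S we get {epsilon, a, b}; from P::=G we get {b, e}; from P::=Q a we get {a, b, e}. So FIRST(P) = {epsilon, a, b, e}.
FIRST(Q b): take FIRST of each symbol in turn, carrying on past any symbol whose FIRST contains epsilon; result {a, b, e}.

{a, b, e}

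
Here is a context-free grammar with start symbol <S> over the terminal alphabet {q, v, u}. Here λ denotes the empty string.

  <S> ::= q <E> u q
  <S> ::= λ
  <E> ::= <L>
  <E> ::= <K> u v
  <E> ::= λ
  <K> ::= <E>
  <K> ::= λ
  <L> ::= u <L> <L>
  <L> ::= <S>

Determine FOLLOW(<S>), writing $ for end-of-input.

{$, q, u}

FIRST(<S>): from <S>::=q <E> u q we get {q}; from <S>::=λ we get {λ}. So FIRST(<S>) = {λ, q}.
FIRST(<L>): from <L>::=u <L> <L> we get {u}; from <L>::=<S> we get {λ, q}. So FIRST(<L>) = {λ, q, u}.
FIRST(<E>): from <E>::=<L> we get {λ, q, u}; from <E>::=<K> u v we get {q, u}; from <E>::=λ we get {λ}. So FIRST(<E>) = {λ, q, u}.
FIRST(<K>): from <K>::=<E> we get {λ, q, u}; from <K>::=λ we get {λ}. So FIRST(<K>) = {λ, q, u}.
FOLLOW(<S>) includes $ since <S> is the start symbol.
FOLLOW(<K>): in <E>::=<K> u v, <K> is followed by u v with FIRST {u}. Thus FOLLOW(<K>) = {u}.
FOLLOW(<E>): in <S>::=q <E> u q, <E> is followed by u q with FIRST {u}; in <K>::=<E>, the suffix after <E> is empty, so FOLLOW(<E>) ⊇ FOLLOW(<K>) = {u}. Thus FOLLOW(<E>) = {u}.
FOLLOW(<L>): in <E>::=<L>, the suffix after <L> is empty, so FOLLOW(<L>) ⊇ FOLLOW(<E>) = {u}; in <L>::=u <L> <L> (occurrence 1), <L> is followed by <L> with FIRST {λ, q, u}; in <L>::=u <L> <L> (occurrence 1), the suffix after <L> is nullable (adds nothing new); in <L>::=u <L> <L> (occurrence 2), the suffix after <L> is empty (adds nothing new). Thus FOLLOW(<L>) = {q, u}.
FOLLOW(<S>): in <L>::=<S>, the suffix after <S> is empty, so FOLLOW(<S>) ⊇ FOLLOW(<L>) = {q, u}. Thus FOLLOW(<S>) = {$, q, u}.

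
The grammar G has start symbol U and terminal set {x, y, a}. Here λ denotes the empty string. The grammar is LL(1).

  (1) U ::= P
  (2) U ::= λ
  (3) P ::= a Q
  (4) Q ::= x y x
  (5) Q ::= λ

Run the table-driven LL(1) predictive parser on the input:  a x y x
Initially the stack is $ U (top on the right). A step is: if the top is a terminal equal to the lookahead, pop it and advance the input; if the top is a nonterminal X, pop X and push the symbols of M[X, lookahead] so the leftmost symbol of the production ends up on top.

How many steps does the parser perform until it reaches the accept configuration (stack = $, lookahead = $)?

     Stack    Input      Action
  1  $ U      a x y x $  expand U ::= P
  2  $ P      a x y x $  expand P ::= a Q
  3  $ Q a    a x y x $  match a
  4  $ Q      x y x $    expand Q ::= x y x
  5  $ x y x  x y x $    match x
  6  $ x y    y x $      match y
  7  $ x      x $        match x
Accept reached after 7 steps.

7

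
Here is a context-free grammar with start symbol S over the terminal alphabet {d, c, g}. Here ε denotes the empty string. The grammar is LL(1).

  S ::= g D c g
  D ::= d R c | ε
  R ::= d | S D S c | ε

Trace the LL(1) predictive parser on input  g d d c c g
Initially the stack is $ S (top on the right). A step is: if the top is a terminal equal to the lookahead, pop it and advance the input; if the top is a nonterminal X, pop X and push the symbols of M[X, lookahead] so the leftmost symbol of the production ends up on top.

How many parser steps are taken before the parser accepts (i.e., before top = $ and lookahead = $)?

     Stack        Input          Action
  1  $ S          g d d c c g $  expand S ::= g D c g
  2  $ g c D g    g d d c c g $  match g
  3  $ g c D      d d c c g $    expand D ::= d R c
  4  $ g c c R d  d d c c g $    match d
  5  $ g c c R    d c c g $      expand R ::= d
  6  $ g c c d    d c c g $      match d
  7  $ g c c      c c g $        match c
  8  $ g c        c g $          match c
  9  $ g          g $            match g
Accept reached after 9 steps.

9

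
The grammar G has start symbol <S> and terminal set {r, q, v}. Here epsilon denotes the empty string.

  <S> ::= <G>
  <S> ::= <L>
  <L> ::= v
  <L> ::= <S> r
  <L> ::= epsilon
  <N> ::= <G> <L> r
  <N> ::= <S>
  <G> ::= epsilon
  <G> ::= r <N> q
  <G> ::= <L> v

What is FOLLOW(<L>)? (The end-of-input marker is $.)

{$, q, r, v}

FIRST(<S>): from <S>::=<G> we get {epsilon, r, v}; from <S>::=<L> we get {epsilon, r, v}. So FIRST(<S>) = {epsilon, r, v}.
FIRST(<L>): from <L>::=v we get {v}; from <L>::=<S> r we get {r, v}; from <L>::=epsilon we get {epsilon}. So FIRST(<L>) = {epsilon, r, v}.
FIRST(<G>): from <G>::=epsilon we get {epsilon}; from <G>::=r <N> q we get {r}; from <G>::=<L> v we get {r, v}. So FIRST(<G>) = {epsilon, r, v}.
FIRST(<N>): from <N>::=<G> <L> r we get {r, v}; from <N>::=<S> we get {epsilon, r, v}. So FIRST(<N>) = {epsilon, r, v}.
FOLLOW(<S>) includes $ since <S> is the start symbol.
FOLLOW(<N>): in <G>::=r <N> q, <N> is followed by q with FIRST {q}. Thus FOLLOW(<N>) = {q}.
FOLLOW(<S>): in <L>::=<S> r, <S> is followed by r with FIRST {r}; in <N>::=<S>, the suffix after <S> is empty, so FOLLOW(<S>) ⊇ FOLLOW(<N>) = {q}. Thus FOLLOW(<S>) = {$, q, r}.
FOLLOW(<L>): in <S>::=<L>, the suffix after <L> is empty, so FOLLOW(<L>) ⊇ FOLLOW(<S>) = {$, q, r}; in <N>::=<G> <L> r, <L> is followed by r with FIRST {r}; in <G>::=<L> v, <L> is followed by v with FIRST {v}. Thus FOLLOW(<L>) = {$, q, r, v}.
FOLLOW(<G>): in <S>::=<G>, the suffix after <G> is empty, so FOLLOW(<G>) ⊇ FOLLOW(<S>) = {$, q, r}; in <N>::=<G> <L> r, <G> is followed by <L> r with FIRST {r, v}. Thus FOLLOW(<G>) = {$, q, r, v}.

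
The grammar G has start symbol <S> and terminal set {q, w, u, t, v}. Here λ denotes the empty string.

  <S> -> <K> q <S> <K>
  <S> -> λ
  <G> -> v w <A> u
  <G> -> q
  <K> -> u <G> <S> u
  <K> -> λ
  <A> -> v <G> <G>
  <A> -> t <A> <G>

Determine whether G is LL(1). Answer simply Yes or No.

No

FIRST(<S>) = {λ, q, u}
FIRST(<G>) = {q, v}
FIRST(<K>) = {λ, u}
FIRST(<A>) = {t, v}
FOLLOW(<S>) = {$, u}
FOLLOW(<G>) = {q, u, v}
FOLLOW(<K>) = {$, q, u}
FOLLOW(<A>) = {q, u, v}
Cell M[<K>, u] receives both <K> -> u <G> <S> u and <K> -> λ — the grammar is not LL(1).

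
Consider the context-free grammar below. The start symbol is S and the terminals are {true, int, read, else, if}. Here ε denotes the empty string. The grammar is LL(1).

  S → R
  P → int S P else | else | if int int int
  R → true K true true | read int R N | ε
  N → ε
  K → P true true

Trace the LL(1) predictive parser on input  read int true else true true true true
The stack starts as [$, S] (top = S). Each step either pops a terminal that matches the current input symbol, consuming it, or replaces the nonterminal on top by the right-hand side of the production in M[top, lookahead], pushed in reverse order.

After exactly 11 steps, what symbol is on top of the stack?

step 1: stack=$ S  input=read int true else true true true true $  — expand S → R
step 2: stack=$ R  input=read int true else true true true true $  — expand R → read int R N
step 3: stack=$ N R int read  input=read int true else true true true true $  — match read
step 4: stack=$ N R int  input=int true else true true true true $  — match int
step 5: stack=$ N R  input=true else true true true true $  — expand R → true K true true
step 6: stack=$ N true true K true  input=true else true true true true $  — match true
step 7: stack=$ N true true K  input=else true true true true $  — expand K → P true true
step 8: stack=$ N true true true true P  input=else true true true true $  — expand P → else
step 9: stack=$ N true true true true else  input=else true true true true $  — match else
step 10: stack=$ N true true true true  input=true true true true $  — match true
step 11: stack=$ N true true true  input=true true true $  — match true
Stack after step 11: $ N true true (top = true).

true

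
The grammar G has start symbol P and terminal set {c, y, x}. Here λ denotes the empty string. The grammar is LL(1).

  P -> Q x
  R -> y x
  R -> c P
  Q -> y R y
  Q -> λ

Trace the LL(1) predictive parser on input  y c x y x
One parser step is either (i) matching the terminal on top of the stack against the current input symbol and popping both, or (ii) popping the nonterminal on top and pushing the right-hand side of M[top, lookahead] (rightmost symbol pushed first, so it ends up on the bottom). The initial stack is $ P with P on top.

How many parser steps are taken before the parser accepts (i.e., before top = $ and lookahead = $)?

10

      Stack      Input        Action
   1  $ P        y c x y x $  expand P -> Q x
   2  $ x Q      y c x y x $  expand Q -> y R y
   3  $ x y R y  y c x y x $  match y
   4  $ x y R    c x y x $    expand R -> c P
   5  $ x y P c  c x y x $    match c
   6  $ x y P    x y x $      expand P -> Q x
   7  $ x y x Q  x y x $      expand Q -> λ
   8  $ x y x    x y x $      match x
   9  $ x y      y x $        match y
  10  $ x        x $          match x
Accept reached after 10 steps.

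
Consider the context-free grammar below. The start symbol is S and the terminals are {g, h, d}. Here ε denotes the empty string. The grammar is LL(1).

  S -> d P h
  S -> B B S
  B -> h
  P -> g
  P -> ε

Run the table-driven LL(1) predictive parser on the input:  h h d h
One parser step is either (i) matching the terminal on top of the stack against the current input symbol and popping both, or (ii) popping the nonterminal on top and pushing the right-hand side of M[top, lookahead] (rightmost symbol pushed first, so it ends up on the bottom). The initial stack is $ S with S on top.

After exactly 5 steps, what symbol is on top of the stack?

S

step 1: stack=$ S  input=h h d h $  — expand S -> B B S
step 2: stack=$ S B B  input=h h d h $  — expand B -> h
step 3: stack=$ S B h  input=h h d h $  — match h
step 4: stack=$ S B  input=h d h $  — expand B -> h
step 5: stack=$ S h  input=h d h $  — match h
Stack after step 5: $ S (top = S).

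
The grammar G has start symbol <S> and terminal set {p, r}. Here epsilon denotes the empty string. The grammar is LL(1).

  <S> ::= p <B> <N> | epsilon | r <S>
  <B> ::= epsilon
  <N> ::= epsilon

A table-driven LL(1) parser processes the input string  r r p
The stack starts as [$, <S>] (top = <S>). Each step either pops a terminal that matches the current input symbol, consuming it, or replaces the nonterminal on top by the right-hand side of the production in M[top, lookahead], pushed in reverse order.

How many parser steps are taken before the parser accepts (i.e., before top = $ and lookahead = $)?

8

     Stack        Input    Action
  1  $ <S>        r r p $  expand <S> ::= r <S>
  2  $ <S> r      r r p $  match r
  3  $ <S>        r p $    expand <S> ::= r <S>
  4  $ <S> r      r p $    match r
  5  $ <S>        p $      expand <S> ::= p <B> <N>
  6  $ <N> <B> p  p $      match p
  7  $ <N> <B>    $        expand <B> ::= epsilon
  8  $ <N>        $        expand <N> ::= epsilon
Accept reached after 8 steps.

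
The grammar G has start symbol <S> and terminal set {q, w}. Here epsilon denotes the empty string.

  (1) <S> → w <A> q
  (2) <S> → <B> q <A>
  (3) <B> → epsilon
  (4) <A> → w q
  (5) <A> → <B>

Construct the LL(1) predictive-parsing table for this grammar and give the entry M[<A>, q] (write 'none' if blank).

<A> → <B>

FIRST(<B>) = {epsilon}
FIRST(<S>) = {q, w}  (via <B> q <A>)
FIRST(<A>) = {epsilon, w}  (via <B>)
FOLLOW(<S>) includes $ since <S> is the start symbol.
FOLLOW(<S>): <S> appears on no right-hand side. Thus FOLLOW(<S>) = {$}.
FOLLOW(<A>): in <S>→w <A> q, <A> is followed by q with FIRST {q}; in <S>→<B> q <A>, the suffix after <A> is empty, so FOLLOW(<A>) ⊇ FOLLOW(<S>) = {$}. Thus FOLLOW(<A>) = {$, q}.
For <A> → w q: FIRST(w q) = {w}, so it goes in M[<A>, t] for t ∈ {w}.
For <A> → <B>: FIRST(<B>) = {epsilon}, so it goes in M[<A>, t] for t ∈ {}; since epsilon ∈ FIRST, also for every t ∈ FOLLOW(<A>) = {$, q}.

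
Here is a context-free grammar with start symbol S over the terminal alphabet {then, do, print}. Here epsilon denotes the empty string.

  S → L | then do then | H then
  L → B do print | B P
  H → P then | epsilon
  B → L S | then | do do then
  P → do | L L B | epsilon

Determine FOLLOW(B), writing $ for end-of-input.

{$, do, then}

FIRST(S): from S→L we get {do, then}; from S→then do then we get {then}; from S→H then we get {do, then}. So FIRST(S) = {do, then}.
FIRST(L): from L→B do print we get {do, then}; from L→B P we get {do, then}. So FIRST(L) = {do, then}.
FIRST(B): from B→L S we get {do, then}; from B→then we get {then}; from B→do do then we get {do}. So FIRST(B) = {do, then}.
FIRST(P): from P→do we get {do}; from P→L L B we get {do, then}; from P→epsilon we get {epsilon}. So FIRST(P) = {epsilon, do, then}.
FIRST(H): from H→P then we get {do, then}; from H→epsilon we get {epsilon}. So FIRST(H) = {epsilon, do, then}.
FOLLOW(S) includes $ since S is the start symbol.
FOLLOW(H): in S→H then, H is followed by then with FIRST {then}. Thus FOLLOW(H) = {then}.
FOLLOW(S): in B→L S, the suffix after S is empty, so FOLLOW(S) ⊇ FOLLOW(B) = {$, do, then}. Thus FOLLOW(S) = {$, do, then}.
FOLLOW(L): in S→L, the suffix after L is empty, so FOLLOW(L) ⊇ FOLLOW(S) = {$, do, then}; in B→L S, L is followed by S with FIRST {do, then}; in P→L L B (occurrence 1), L is followed by L B with FIRST {do, then}; in P→L L B (occurrence 2), L is followed by B with FIRST {do, then}. Thus FOLLOW(L) = {$, do, then}.
FOLLOW(P): in L→B P, the suffix after P is empty, so FOLLOW(P) ⊇ FOLLOW(L) = {$, do, then}; in H→P then, P is followed by then with FIRST {then}. Thus FOLLOW(P) = {$, do, then}.
FOLLOW(B): in L→B do print, B is followed by do print with FIRST {do}; in L→B P, B is followed by P with FIRST {epsilon, do, then}; in L→B P, the suffix after B is nullable, so FOLLOW(B) ⊇ FOLLOW(L) = {$, do, then}; in P→L L B, the suffix after B is empty, so FOLLOW(B) ⊇ FOLLOW(P) = {$, do, then}. Thus FOLLOW(B) = {$, do, then}.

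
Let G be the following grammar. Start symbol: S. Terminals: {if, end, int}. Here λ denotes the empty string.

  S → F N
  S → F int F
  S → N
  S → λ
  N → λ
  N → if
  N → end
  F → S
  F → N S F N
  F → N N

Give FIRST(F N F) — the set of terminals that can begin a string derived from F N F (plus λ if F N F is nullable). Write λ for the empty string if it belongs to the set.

FIRST(N) = {λ, end, if}
FIRST(S) = {λ, end, if, int}  (via F N, F int F, N)
FIRST(F) = {λ, end, if, int}  (via S, N S F N, N N)
FIRST(F N F): take FIRST of each symbol in turn, carrying on past any symbol whose FIRST contains λ; result {λ, end, if, int}.

{λ, end, if, int}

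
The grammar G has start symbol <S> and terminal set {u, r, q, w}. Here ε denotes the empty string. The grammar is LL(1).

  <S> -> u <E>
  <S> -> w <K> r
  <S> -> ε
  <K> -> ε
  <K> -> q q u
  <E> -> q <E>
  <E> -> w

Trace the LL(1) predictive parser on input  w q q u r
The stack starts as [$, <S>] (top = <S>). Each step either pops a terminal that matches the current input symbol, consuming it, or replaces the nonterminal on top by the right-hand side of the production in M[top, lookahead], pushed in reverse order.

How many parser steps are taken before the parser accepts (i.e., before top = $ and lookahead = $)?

step 1: stack=$ <S>  input=w q q u r $  — expand <S> -> w <K> r
step 2: stack=$ r <K> w  input=w q q u r $  — match w
step 3: stack=$ r <K>  input=q q u r $  — expand <K> -> q q u
step 4: stack=$ r u q q  input=q q u r $  — match q
step 5: stack=$ r u q  input=q u r $  — match q
step 6: stack=$ r u  input=u r $  — match u
step 7: stack=$ r  input=r $  — match r
Accept reached after 7 steps.

7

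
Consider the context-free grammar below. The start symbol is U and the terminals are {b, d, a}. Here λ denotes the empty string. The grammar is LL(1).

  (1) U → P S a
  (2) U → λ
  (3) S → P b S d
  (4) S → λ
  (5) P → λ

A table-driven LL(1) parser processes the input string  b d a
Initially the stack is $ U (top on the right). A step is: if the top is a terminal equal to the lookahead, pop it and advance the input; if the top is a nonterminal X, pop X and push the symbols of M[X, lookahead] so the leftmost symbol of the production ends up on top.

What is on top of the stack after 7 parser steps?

a

step 1: stack=$ U  input=b d a $  — expand U → P S a
step 2: stack=$ a S P  input=b d a $  — expand P → λ
step 3: stack=$ a S  input=b d a $  — expand S → P b S d
step 4: stack=$ a d S b P  input=b d a $  — expand P → λ
step 5: stack=$ a d S b  input=b d a $  — match b
step 6: stack=$ a d S  input=d a $  — expand S → λ
step 7: stack=$ a d  input=d a $  — match d
Stack after step 7: $ a (top = a).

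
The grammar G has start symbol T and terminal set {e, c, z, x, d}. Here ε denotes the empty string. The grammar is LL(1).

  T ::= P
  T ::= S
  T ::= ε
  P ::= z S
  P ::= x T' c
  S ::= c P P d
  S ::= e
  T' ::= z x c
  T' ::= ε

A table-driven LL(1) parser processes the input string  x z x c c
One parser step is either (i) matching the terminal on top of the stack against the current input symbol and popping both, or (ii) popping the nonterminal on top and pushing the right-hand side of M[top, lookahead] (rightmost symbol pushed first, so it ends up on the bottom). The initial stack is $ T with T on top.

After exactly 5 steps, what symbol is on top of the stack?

x

     Stack      Input        Action
  1  $ T        x z x c c $  expand T ::= P
  2  $ P        x z x c c $  expand P ::= x T' c
  3  $ c T' x   x z x c c $  match x
  4  $ c T'     z x c c $    expand T' ::= z x c
  5  $ c c x z  z x c c $    match z
Stack after step 5: $ c c x (top = x).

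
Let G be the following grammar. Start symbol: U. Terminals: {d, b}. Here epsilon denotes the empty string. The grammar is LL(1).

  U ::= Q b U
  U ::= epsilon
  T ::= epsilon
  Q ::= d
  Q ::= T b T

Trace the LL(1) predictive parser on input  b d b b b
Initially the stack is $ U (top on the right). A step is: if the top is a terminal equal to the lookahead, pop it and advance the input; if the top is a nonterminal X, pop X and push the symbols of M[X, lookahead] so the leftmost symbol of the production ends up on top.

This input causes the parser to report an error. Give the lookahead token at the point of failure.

d

step 1: stack=$ U  input=b d b b b $  — expand U ::= Q b U
step 2: stack=$ U b Q  input=b d b b b $  — expand Q ::= T b T
step 3: stack=$ U b T b T  input=b d b b b $  — expand T ::= epsilon
step 4: stack=$ U b T b  input=b d b b b $  — match b
step 5: stack=$ U b T  input=d b b b $  — error: M[T, d] is empty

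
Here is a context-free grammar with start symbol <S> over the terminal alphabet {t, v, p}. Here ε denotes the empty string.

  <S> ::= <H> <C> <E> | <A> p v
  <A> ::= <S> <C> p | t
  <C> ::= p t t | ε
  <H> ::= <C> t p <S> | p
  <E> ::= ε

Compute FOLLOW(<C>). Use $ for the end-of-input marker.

FIRST(<C>) = {ε, p}
FIRST(<E>) = {ε}
FIRST(<H>) = {p, t}  (via <C> t p <S>)
FIRST(<S>) = {p, t}  (via <H> <C> <E>, <A> p v)
FIRST(<A>) = {p, t}  (via <S> <C> p)
FOLLOW(<S>) includes $ since <S> is the start symbol.
FOLLOW(<A>): in <S>::=<A> p v, <A> is followed by p v with FIRST {p}. Thus FOLLOW(<A>) = {p}.
FOLLOW(<S>): in <A>::=<S> <C> p, <S> is followed by <C> p with FIRST {p}; in <H>::=<C> t p <S>, the suffix after <S> is empty, so FOLLOW(<S>) ⊇ FOLLOW(<H>) = {$, p}. Thus FOLLOW(<S>) = {$, p}.
FOLLOW(<C>): in <S>::=<H> <C> <E>, <C> is followed by <E> with FIRST {ε}; in <S>::=<H> <C> <E>, the suffix after <C> is nullable, so FOLLOW(<C>) ⊇ FOLLOW(<S>) = {$, p}; in <A>::=<S> <C> p, <C> is followed by p with FIRST {p}; in <H>::=<C> t p <S>, <C> is followed by t p <S> with FIRST {t}. Thus FOLLOW(<C>) = {$, p, t}.
FOLLOW(<H>): in <S>::=<H> <C> <E>, <H> is followed by <C> <E> with FIRST {ε, p}; in <S>::=<H> <C> <E>, the suffix after <H> is nullable, so FOLLOW(<H>) ⊇ FOLLOW(<S>) = {$, p}. Thus FOLLOW(<H>) = {$, p}.
FOLLOW(<E>): in <S>::=<H> <C> <E>, the suffix after <E> is empty, so FOLLOW(<E>) ⊇ FOLLOW(<S>) = {$, p}. Thus FOLLOW(<E>) = {$, p}.

{$, p, t}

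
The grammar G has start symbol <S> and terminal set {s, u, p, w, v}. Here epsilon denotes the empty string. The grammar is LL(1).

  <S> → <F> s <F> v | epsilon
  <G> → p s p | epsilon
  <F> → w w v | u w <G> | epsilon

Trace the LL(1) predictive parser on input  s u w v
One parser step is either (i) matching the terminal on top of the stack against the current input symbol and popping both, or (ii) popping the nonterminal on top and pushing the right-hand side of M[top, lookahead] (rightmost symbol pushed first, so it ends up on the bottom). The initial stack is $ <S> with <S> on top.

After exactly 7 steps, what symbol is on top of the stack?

v

     Stack          Input      Action
  1  $ <S>          s u w v $  expand <S> → <F> s <F> v
  2  $ v <F> s <F>  s u w v $  expand <F> → epsilon
  3  $ v <F> s      s u w v $  match s
  4  $ v <F>        u w v $    expand <F> → u w <G>
  5  $ v <G> w u    u w v $    match u
  6  $ v <G> w      w v $      match w
  7  $ v <G>        v $        expand <G> → epsilon
Stack after step 7: $ v (top = v).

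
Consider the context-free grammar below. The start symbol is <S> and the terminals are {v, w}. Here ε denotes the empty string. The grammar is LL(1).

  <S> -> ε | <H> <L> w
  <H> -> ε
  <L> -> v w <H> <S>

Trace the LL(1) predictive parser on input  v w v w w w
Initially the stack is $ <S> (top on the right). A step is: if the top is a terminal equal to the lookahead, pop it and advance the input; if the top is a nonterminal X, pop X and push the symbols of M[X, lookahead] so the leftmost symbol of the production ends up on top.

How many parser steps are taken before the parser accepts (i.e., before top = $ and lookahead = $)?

15

step 1: stack=$ <S>  input=v w v w w w $  — expand <S> -> <H> <L> w
step 2: stack=$ w <L> <H>  input=v w v w w w $  — expand <H> -> ε
step 3: stack=$ w <L>  input=v w v w w w $  — expand <L> -> v w <H> <S>
step 4: stack=$ w <S> <H> w v  input=v w v w w w $  — match v
step 5: stack=$ w <S> <H> w  input=w v w w w $  — match w
step 6: stack=$ w <S> <H>  input=v w w w $  — expand <H> -> ε
step 7: stack=$ w <S>  input=v w w w $  — expand <S> -> <H> <L> w
step 8: stack=$ w w <L> <H>  input=v w w w $  — expand <H> -> ε
step 9: stack=$ w w <L>  input=v w w w $  — expand <L> -> v w <H> <S>
step 10: stack=$ w w <S> <H> w v  input=v w w w $  — match v
step 11: stack=$ w w <S> <H> w  input=w w w $  — match w
step 12: stack=$ w w <S> <H>  input=w w $  — expand <H> -> ε
step 13: stack=$ w w <S>  input=w w $  — expand <S> -> ε
step 14: stack=$ w w  input=w w $  — match w
step 15: stack=$ w  input=w $  — match w
Accept reached after 15 steps.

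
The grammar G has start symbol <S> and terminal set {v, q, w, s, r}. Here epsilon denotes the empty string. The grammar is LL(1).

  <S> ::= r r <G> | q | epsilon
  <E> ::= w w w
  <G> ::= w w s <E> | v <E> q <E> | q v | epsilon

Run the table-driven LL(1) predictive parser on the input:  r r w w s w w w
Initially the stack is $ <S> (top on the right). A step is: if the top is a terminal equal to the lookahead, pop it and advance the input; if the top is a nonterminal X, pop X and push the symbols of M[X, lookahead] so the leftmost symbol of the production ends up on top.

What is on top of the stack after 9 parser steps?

w

     Stack        Input              Action
  1  $ <S>        r r w w s w w w $  expand <S> ::= r r <G>
  2  $ <G> r r    r r w w s w w w $  match r
  3  $ <G> r      r w w s w w w $    match r
  4  $ <G>        w w s w w w $      expand <G> ::= w w s <E>
  5  $ <E> s w w  w w s w w w $      match w
  6  $ <E> s w    w s w w w $        match w
  7  $ <E> s      s w w w $          match s
  8  $ <E>        w w w $            expand <E> ::= w w w
  9  $ w w w      w w w $            match w
Stack after step 9: $ w w (top = w).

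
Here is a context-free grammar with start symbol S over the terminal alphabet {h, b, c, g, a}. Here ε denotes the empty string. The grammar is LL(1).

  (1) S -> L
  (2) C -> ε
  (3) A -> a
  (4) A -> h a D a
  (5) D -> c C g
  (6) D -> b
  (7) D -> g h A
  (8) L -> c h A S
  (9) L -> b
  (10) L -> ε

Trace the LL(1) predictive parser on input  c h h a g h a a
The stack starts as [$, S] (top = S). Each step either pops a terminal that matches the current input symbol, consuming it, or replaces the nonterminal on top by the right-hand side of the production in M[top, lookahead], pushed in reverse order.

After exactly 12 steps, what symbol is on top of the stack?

a

      Stack        Input              Action
   1  $ S          c h h a g h a a $  expand S -> L
   2  $ L          c h h a g h a a $  expand L -> c h A S
   3  $ S A h c    c h h a g h a a $  match c
   4  $ S A h      h h a g h a a $    match h
   5  $ S A        h a g h a a $      expand A -> h a D a
   6  $ S a D a h  h a g h a a $      match h
   7  $ S a D a    a g h a a $        match a
   8  $ S a D      g h a a $          expand D -> g h A
   9  $ S a A h g  g h a a $          match g
  10  $ S a A h    h a a $            match h
  11  $ S a A      a a $              expand A -> a
  12  $ S a a      a a $              match a
Stack after step 12: $ S a (top = a).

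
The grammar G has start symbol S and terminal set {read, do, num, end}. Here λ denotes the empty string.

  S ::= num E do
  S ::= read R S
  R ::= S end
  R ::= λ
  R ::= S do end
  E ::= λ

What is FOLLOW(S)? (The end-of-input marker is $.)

FIRST(S) = {num, read}
FIRST(E) = {λ}
FIRST(R) = {λ, num, read}  (via S end, S do end)
FOLLOW(S) includes $ since S is the start symbol.
FOLLOW(S): in S::=read R S, the suffix after S is empty (adds nothing new); in R::=S end, S is followed by end with FIRST {end}; in R::=S do end, S is followed by do end with FIRST {do}. Thus FOLLOW(S) = {$, do, end}.
FOLLOW(R): in S::=read R S, R is followed by S with FIRST {num, read}. Thus FOLLOW(R) = {num, read}.
FOLLOW(E): in S::=num E do, E is followed by do with FIRST {do}. Thus FOLLOW(E) = {do}.

{$, do, end}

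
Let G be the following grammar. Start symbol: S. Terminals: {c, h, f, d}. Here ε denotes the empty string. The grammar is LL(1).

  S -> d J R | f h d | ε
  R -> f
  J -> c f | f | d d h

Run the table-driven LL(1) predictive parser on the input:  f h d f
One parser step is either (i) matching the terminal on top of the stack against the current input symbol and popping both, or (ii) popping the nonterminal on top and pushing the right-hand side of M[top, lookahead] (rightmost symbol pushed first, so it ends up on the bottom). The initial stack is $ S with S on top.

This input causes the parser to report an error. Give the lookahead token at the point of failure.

f

step 1: stack=$ S  input=f h d f $  — expand S -> f h d
step 2: stack=$ d h f  input=f h d f $  — match f
step 3: stack=$ d h  input=h d f $  — match h
step 4: stack=$ d  input=d f $  — match d
step 5: stack=$  input=f $  — error: stack empty but input remains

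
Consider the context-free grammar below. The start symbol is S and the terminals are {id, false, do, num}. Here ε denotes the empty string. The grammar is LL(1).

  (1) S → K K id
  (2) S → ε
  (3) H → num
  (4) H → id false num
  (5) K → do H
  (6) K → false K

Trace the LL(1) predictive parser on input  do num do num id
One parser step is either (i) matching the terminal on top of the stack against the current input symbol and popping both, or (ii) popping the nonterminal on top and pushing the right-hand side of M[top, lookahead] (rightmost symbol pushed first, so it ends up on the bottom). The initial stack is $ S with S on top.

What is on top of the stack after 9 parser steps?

id

step 1: stack=$ S  input=do num do num id $  — expand S → K K id
step 2: stack=$ id K K  input=do num do num id $  — expand K → do H
step 3: stack=$ id K H do  input=do num do num id $  — match do
step 4: stack=$ id K H  input=num do num id $  — expand H → num
step 5: stack=$ id K num  input=num do num id $  — match num
step 6: stack=$ id K  input=do num id $  — expand K → do H
step 7: stack=$ id H do  input=do num id $  — match do
step 8: stack=$ id H  input=num id $  — expand H → num
step 9: stack=$ id num  input=num id $  — match num
Stack after step 9: $ id (top = id).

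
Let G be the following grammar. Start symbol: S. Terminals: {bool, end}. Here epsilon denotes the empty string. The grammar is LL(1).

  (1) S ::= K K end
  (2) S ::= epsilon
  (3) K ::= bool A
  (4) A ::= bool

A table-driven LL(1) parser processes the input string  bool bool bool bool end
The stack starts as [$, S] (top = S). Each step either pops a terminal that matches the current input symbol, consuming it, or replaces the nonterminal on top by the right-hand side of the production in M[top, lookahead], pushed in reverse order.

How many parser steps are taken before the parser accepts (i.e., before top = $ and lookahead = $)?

10

step 1: stack=$ S  input=bool bool bool bool end $  — expand S ::= K K end
step 2: stack=$ end K K  input=bool bool bool bool end $  — expand K ::= bool A
step 3: stack=$ end K A bool  input=bool bool bool bool end $  — match bool
step 4: stack=$ end K A  input=bool bool bool end $  — expand A ::= bool
step 5: stack=$ end K bool  input=bool bool bool end $  — match bool
step 6: stack=$ end K  input=bool bool end $  — expand K ::= bool A
step 7: stack=$ end A bool  input=bool bool end $  — match bool
step 8: stack=$ end A  input=bool end $  — expand A ::= bool
step 9: stack=$ end bool  input=bool end $  — match bool
step 10: stack=$ end  input=end $  — match end
Accept reached after 10 steps.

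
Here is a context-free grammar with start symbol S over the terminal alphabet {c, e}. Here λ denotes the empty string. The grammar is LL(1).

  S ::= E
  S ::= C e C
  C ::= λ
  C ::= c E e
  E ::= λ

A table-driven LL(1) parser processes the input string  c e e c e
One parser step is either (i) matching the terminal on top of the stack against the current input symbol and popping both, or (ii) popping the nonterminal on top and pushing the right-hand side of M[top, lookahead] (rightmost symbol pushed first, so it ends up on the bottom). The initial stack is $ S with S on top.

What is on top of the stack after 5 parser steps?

step 1: stack=$ S  input=c e e c e $  — expand S ::= C e C
step 2: stack=$ C e C  input=c e e c e $  — expand C ::= c E e
step 3: stack=$ C e e E c  input=c e e c e $  — match c
step 4: stack=$ C e e E  input=e e c e $  — expand E ::= λ
step 5: stack=$ C e e  input=e e c e $  — match e
Stack after step 5: $ C e (top = e).

e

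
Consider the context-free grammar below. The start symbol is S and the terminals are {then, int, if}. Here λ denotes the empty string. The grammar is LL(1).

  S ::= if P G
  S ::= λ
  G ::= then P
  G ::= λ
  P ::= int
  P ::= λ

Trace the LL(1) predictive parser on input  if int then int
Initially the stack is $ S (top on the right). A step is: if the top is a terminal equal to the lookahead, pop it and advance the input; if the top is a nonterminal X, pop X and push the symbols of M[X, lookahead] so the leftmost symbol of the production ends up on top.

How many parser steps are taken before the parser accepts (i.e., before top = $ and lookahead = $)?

8

step 1: stack=$ S  input=if int then int $  — expand S ::= if P G
step 2: stack=$ G P if  input=if int then int $  — match if
step 3: stack=$ G P  input=int then int $  — expand P ::= int
step 4: stack=$ G int  input=int then int $  — match int
step 5: stack=$ G  input=then int $  — expand G ::= then P
step 6: stack=$ P then  input=then int $  — match then
step 7: stack=$ P  input=int $  — expand P ::= int
step 8: stack=$ int  input=int $  — match int
Accept reached after 8 steps.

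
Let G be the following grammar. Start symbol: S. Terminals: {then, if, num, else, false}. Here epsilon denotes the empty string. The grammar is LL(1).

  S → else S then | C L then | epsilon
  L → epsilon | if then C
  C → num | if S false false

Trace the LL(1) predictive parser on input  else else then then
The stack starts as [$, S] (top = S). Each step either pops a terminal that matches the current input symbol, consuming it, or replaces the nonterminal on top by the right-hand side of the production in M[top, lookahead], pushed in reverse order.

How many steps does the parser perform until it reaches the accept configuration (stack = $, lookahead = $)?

     Stack               Input                  Action
  1  $ S                 else else then then $  expand S → else S then
  2  $ then S else       else else then then $  match else
  3  $ then S            else then then $       expand S → else S then
  4  $ then then S else  else then then $       match else
  5  $ then then S       then then $            expand S → epsilon
  6  $ then then         then then $            match then
  7  $ then              then $                 match then
Accept reached after 7 steps.

7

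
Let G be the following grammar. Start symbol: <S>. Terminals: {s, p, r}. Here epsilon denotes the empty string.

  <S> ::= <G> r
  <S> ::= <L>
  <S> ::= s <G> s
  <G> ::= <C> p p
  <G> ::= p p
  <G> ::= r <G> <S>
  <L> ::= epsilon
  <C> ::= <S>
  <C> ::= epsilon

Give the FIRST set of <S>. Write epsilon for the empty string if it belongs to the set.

{epsilon, p, r, s}

FIRST(<L>): from <L>::=epsilon we get {epsilon}. So FIRST(<L>) = {epsilon}.
FIRST(<S>): from <S>::=<G> r we get {p, r, s}; from <S>::=<L> we get {epsilon}; from <S>::=s <G> s we get {s}. So FIRST(<S>) = {epsilon, p, r, s}.
FIRST(<C>): from <C>::=<S> we get {epsilon, p, r, s}; from <C>::=epsilon we get {epsilon}. So FIRST(<C>) = {epsilon, p, r, s}.
FIRST(<G>): from <G>::=<C> p p we get {p, r, s}; from <G>::=p p we get {p}; from <G>::=r <G> <S> we get {r}. So FIRST(<G>) = {p, r, s}.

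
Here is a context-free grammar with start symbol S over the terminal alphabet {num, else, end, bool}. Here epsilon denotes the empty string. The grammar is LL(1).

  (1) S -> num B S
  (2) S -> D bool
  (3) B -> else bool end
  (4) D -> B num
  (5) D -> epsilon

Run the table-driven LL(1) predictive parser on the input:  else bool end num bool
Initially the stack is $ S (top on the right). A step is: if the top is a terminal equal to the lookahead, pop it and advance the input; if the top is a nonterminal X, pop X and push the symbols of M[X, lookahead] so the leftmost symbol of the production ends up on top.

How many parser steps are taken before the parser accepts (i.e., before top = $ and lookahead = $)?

8

     Stack                     Input                     Action
  1  $ S                       else bool end num bool $  expand S -> D bool
  2  $ bool D                  else bool end num bool $  expand D -> B num
  3  $ bool num B              else bool end num bool $  expand B -> else bool end
  4  $ bool num end bool else  else bool end num bool $  match else
  5  $ bool num end bool       bool end num bool $       match bool
  6  $ bool num end            end num bool $            match end
  7  $ bool num                num bool $                match num
  8  $ bool                    bool $                    match bool
Accept reached after 8 steps.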